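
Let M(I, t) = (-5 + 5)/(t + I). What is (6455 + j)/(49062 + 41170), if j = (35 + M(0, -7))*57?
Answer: 4225/45116 ≈ 0.093647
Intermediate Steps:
M(I, t) = 0 (M(I, t) = 0/(I + t) = 0)
j = 1995 (j = (35 + 0)*57 = 35*57 = 1995)
(6455 + j)/(49062 + 41170) = (6455 + 1995)/(49062 + 41170) = 8450/90232 = 8450*(1/90232) = 4225/45116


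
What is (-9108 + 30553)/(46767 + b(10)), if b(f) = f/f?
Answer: 21445/46768 ≈ 0.45854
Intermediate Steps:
b(f) = 1
(-9108 + 30553)/(46767 + b(10)) = (-9108 + 30553)/(46767 + 1) = 21445/46768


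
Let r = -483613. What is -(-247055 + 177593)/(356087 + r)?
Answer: -34731/63763 ≈ -0.54469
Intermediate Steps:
-(-247055 + 177593)/(356087 + r) = -(-247055 + 177593)/(356087 - 483613) = -(-69462)/(-127526) = -(-69462)*(-1)/127526 = -1*34731/63763 = -34731/63763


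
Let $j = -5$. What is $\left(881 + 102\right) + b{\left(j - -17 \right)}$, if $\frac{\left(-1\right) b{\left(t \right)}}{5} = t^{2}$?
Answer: $263$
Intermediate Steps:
$b{\left(t \right)} = - 5 t^{2}$
$\left(881 + 102\right) + b{\left(j - -17 \right)} = \left(881 + 102\right) - 5 \left(-5 - -17\right)^{2} = 983 - 5 \left(-5 + 17\right)^{2} = 983 - 5 \cdot 12^{2} = 983 - 720 = 263$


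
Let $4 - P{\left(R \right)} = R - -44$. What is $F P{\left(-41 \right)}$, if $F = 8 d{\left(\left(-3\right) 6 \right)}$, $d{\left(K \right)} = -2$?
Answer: $-16$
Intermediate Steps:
$P{\left(R \right)} = -40 - R$ ($P{\left(R \right)} = 4 - \left(R - -44\right) = 4 - \left(R + 44\right) = 4 - \left(44 + R\right) = -40 - R$)
$F = -16$ ($F = 8 \left(-2\right) = -16$)
$F P{\left(-41 \right)} = - 16 \left(-40 - -41\right) = - 16 \left(-40 + 41\right) = \left(-16\right) 1 = -16$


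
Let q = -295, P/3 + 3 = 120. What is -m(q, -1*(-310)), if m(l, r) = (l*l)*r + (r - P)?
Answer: -26977709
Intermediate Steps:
P = 351 (P = -9 + 3*120 = -9 + 360 = 351)
m(l, r) = -351 + r + r*l² (m(l, r) = (l*l)*r + (r - 1*351) = l²*r + (r - 351) = r*l² + (-351 + r) = -351 + r + r*l²)
-m(q, -1*(-310)) = -(-351 - 1*(-310) - 1*(-310)*(-295)²) = -(-351 + 310 + 310*87025) = -(-351 + 310 + 26977750) = -1*26977709 = -26977709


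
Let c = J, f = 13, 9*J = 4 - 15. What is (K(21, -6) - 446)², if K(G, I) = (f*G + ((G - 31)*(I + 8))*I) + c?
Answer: 238144/81 ≈ 2940.1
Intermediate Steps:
J = -11/9 (J = (4 - 15)/9 = (⅑)*(-11) = -11/9 ≈ -1.2222)
c = -11/9 ≈ -1.2222
K(G, I) = -11/9 + 13*G + I*(-31 + G)*(8 + I) (K(G, I) = (13*G + ((G - 31)*(I + 8))*I) - 11/9 = (13*G + ((-31 + G)*(8 + I))*I) - 11/9 = (13*G + I*(-31 + G)*(8 + I)) - 11/9 = -11/9 + 13*G + I*(-31 + G)*(8 + I))
(K(21, -6) - 446)² = ((-11/9 - 248*(-6) - 31*(-6)² + 13*21 + 21*(-6)² + 8*21*(-6)) - 446)² = ((-11/9 + 1488 - 31*36 + 273 + 21*36 - 1008) - 446)² = ((-11/9 + 1488 - 1116 + 273 + 756 - 1008) - 446)² = (3526/9 - 446)² = (-488/9)² = 238144/81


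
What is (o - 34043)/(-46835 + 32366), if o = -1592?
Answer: 35635/14469 ≈ 2.4629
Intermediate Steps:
(o - 34043)/(-46835 + 32366) = (-1592 - 34043)/(-46835 + 32366) = -35635/(-14469) = -35635*(-1/14469) = 35635/14469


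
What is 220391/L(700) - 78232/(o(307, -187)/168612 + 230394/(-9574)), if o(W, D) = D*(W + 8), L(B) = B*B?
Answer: 10315068587275148803/3218577217170000 ≈ 3204.9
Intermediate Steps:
L(B) = B²
o(W, D) = D*(8 + W)
220391/L(700) - 78232/(o(307, -187)/168612 + 230394/(-9574)) = 220391/(700²) - 78232/(-187*(8 + 307)/168612 + 230394/(-9574)) = 220391/490000 - 78232/(-187*315*(1/168612) + 230394*(-1/9574)) = 220391*(1/490000) - 78232/(-58905*1/168612 - 115197/4787) = 220391/490000 - 78232/(-19635/56204 - 115197/4787) = 220391/490000 - 78232/(-6568524933/269048548) = 220391/490000 - 78232*(-269048548/6568524933) = 220391/490000 + 21048206007136/6568524933 = 10315068587275148803/3218577217170000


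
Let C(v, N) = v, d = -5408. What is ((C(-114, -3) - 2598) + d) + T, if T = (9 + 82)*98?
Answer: 798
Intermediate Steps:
T = 8918 (T = 91*98 = 8918)
((C(-114, -3) - 2598) + d) + T = ((-114 - 2598) - 5408) + 8918 = (-2712 - 5408) + 8918 = -8120 + 8918 = 798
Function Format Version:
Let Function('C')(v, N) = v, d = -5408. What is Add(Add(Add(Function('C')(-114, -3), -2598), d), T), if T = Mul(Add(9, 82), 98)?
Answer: 798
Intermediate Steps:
T = 8918 (T = Mul(91, 98) = 8918)
Add(Add(Add(Function('C')(-114, -3), -2598), d), T) = Add(Add(Add(-114, -2598), -5408), 8918) = Add(Add(-2712, -5408), 8918) = Add(-8120, 8918) = 798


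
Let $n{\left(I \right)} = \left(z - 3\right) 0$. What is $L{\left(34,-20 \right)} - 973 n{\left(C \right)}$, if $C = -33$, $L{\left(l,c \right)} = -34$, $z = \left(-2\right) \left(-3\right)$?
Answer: $-34$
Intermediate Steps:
$z = 6$
$n{\left(I \right)} = 0$ ($n{\left(I \right)} = \left(6 - 3\right) 0 = 3 \cdot 0 = 0$)
$L{\left(34,-20 \right)} - 973 n{\left(C \right)} = -34 - 0 = -34 + 0 = -34$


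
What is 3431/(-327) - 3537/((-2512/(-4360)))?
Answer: -631423789/102678 ≈ -6149.6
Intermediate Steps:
3431/(-327) - 3537/((-2512/(-4360))) = 3431*(-1/327) - 3537/((-2512*(-1/4360))) = -3431/327 - 3537/314/545 = -3431/327 - 3537*545/314 = -3431/327 - 1927665/314 = -631423789/102678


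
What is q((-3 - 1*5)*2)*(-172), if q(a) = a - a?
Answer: 0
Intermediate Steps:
q(a) = 0
q((-3 - 1*5)*2)*(-172) = 0*(-172) = 0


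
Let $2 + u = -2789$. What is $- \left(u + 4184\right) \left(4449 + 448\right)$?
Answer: $-6821521$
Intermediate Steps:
$u = -2791$ ($u = -2 - 2789 = -2791$)
$- \left(u + 4184\right) \left(4449 + 448\right) = - \left(-2791 + 4184\right) \left(4449 + 448\right) = - 1393 \cdot 4897 = \left(-1\right) 6821521 = -6821521$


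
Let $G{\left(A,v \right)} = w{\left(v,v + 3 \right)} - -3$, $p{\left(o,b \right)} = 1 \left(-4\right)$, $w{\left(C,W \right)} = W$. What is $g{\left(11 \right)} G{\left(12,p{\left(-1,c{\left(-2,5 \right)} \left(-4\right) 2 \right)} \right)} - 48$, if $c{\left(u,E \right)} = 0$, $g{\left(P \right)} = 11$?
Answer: $-26$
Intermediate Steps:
$p{\left(o,b \right)} = -4$
$G{\left(A,v \right)} = 6 + v$ ($G{\left(A,v \right)} = \left(v + 3\right) - -3 = \left(3 + v\right) + 3 = 6 + v$)
$g{\left(11 \right)} G{\left(12,p{\left(-1,c{\left(-2,5 \right)} \left(-4\right) 2 \right)} \right)} - 48 = 11 \left(6 - 4\right) - 48 = 11 \cdot 2 - 48 = 22 - 48 = -26$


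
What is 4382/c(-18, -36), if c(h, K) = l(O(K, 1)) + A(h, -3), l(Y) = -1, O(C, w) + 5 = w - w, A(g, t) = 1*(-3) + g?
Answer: -2191/11 ≈ -199.18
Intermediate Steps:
A(g, t) = -3 + g
O(C, w) = -5 (O(C, w) = -5 + (w - w) = -5 + 0 = -5)
c(h, K) = -4 + h (c(h, K) = -1 + (-3 + h) = -4 + h)
4382/c(-18, -36) = 4382/(-4 - 18) = 4382/(-22) = 4382*(-1/22) = -2191/11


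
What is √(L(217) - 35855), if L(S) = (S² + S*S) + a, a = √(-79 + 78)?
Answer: √(58323 + I) ≈ 241.5 + 0.002*I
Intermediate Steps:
a = I (a = √(-1) = I ≈ 1.0*I)
L(S) = I + 2*S² (L(S) = (S² + S*S) + I = (S² + S²) + I = 2*S² + I = I + 2*S²)
√(L(217) - 35855) = √((I + 2*217²) - 35855) = √((I + 2*47089) - 35855) = √((I + 94178) - 35855) = √((94178 + I) - 35855) = √(58323 + I)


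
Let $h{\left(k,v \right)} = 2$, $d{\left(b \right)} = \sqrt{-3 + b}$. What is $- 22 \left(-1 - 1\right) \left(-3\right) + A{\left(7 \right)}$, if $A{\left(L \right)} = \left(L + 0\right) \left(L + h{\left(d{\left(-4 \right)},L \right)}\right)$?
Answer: $-69$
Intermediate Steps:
$A{\left(L \right)} = L \left(2 + L\right)$ ($A{\left(L \right)} = \left(L + 0\right) \left(L + 2\right) = L \left(2 + L\right)$)
$- 22 \left(-1 - 1\right) \left(-3\right) + A{\left(7 \right)} = - 22 \left(-1 - 1\right) \left(-3\right) + 7 \left(2 + 7\right) = - 22 \left(\left(-2\right) \left(-3\right)\right) + 7 \cdot 9 = \left(-22\right) 6 + 63 = -132 + 63 = -69$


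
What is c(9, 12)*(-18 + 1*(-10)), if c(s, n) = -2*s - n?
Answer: 840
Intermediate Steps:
c(s, n) = -n - 2*s
c(9, 12)*(-18 + 1*(-10)) = (-1*12 - 2*9)*(-18 + 1*(-10)) = (-12 - 18)*(-18 - 10) = -30*(-28) = 840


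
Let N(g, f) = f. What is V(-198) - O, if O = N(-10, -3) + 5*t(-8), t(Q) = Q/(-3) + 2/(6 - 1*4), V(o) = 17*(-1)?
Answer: -97/3 ≈ -32.333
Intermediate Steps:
V(o) = -17
t(Q) = 1 - Q/3 (t(Q) = Q*(-1/3) + 2/(6 - 4) = -Q/3 + 2/2 = -Q/3 + 2*(1/2) = -Q/3 + 1 = 1 - Q/3)
O = 46/3 (O = -3 + 5*(1 - 1/3*(-8)) = -3 + 5*(1 + 8/3) = -3 + 5*(11/3) = -3 + 55/3 = 46/3 ≈ 15.333)
V(-198) - O = -17 - 1*46/3 = -17 - 46/3 = -97/3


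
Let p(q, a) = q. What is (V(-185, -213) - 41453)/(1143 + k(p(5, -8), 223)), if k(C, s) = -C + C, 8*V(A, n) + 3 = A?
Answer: -9217/254 ≈ -36.287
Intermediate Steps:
V(A, n) = -3/8 + A/8
k(C, s) = 0
(V(-185, -213) - 41453)/(1143 + k(p(5, -8), 223)) = ((-3/8 + (⅛)*(-185)) - 41453)/(1143 + 0) = ((-3/8 - 185/8) - 41453)/1143 = (-47/2 - 41453)*(1/1143) = -82953/2*1/1143 = -9217/254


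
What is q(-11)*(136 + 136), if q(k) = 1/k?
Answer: -272/11 ≈ -24.727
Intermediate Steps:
q(-11)*(136 + 136) = (136 + 136)/(-11) = -1/11*272 = -272/11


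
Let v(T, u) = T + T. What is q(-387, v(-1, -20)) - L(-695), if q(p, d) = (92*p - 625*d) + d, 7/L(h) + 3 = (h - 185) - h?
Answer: -6458921/188 ≈ -34356.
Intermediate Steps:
v(T, u) = 2*T
L(h) = -7/188 (L(h) = 7/(-3 + ((h - 185) - h)) = 7/(-3 + ((-185 + h) - h)) = 7/(-3 - 185) = 7/(-188) = 7*(-1/188) = -7/188)
q(p, d) = -624*d + 92*p (q(p, d) = (-625*d + 92*p) + d = -624*d + 92*p)
q(-387, v(-1, -20)) - L(-695) = (-1248*(-1) + 92*(-387)) - 1*(-7/188) = (-624*(-2) - 35604) + 7/188 = (1248 - 35604) + 7/188 = -34356 + 7/188 = -6458921/188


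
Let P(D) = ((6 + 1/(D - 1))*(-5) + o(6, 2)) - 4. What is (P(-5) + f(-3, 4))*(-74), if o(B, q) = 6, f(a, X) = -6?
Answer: 7363/3 ≈ 2454.3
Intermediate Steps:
P(D) = -28 - 5/(-1 + D) (P(D) = ((6 + 1/(D - 1))*(-5) + 6) - 4 = ((6 + 1/(-1 + D))*(-5) + 6) - 4 = ((-30 - 5/(-1 + D)) + 6) - 4 = (-24 - 5/(-1 + D)) - 4 = -28 - 5/(-1 + D))
(P(-5) + f(-3, 4))*(-74) = ((23 - 28*(-5))/(-1 - 5) - 6)*(-74) = ((23 + 140)/(-6) - 6)*(-74) = (-1/6*163 - 6)*(-74) = (-163/6 - 6)*(-74) = -199/6*(-74) = 7363/3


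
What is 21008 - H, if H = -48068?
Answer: 69076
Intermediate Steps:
21008 - H = 21008 - 1*(-48068) = 21008 + 48068 = 69076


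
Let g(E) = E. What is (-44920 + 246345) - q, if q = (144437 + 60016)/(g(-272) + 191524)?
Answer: 38522729647/191252 ≈ 2.0142e+5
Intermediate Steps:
q = 204453/191252 (q = (144437 + 60016)/(-272 + 191524) = 204453/191252 ≈ 1.0690)
(-44920 + 246345) - q = (-44920 + 246345) - 1*204453/191252 = 201425 - 204453/191252 = 38522729647/191252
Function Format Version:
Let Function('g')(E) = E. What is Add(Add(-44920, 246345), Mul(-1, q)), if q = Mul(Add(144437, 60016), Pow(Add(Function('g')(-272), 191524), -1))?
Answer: Rational(38522729647, 191252) ≈ 2.0142e+5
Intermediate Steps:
q = Rational(204453, 191252) (q = Mul(Add(144437, 60016), Pow(Add(-272, 191524), -1)) = Mul(204453, Pow(191252, -1)) = Mul(204453, Rational(1, 191252)) = Rational(204453, 191252) ≈ 1.0690)
Add(Add(-44920, 246345), Mul(-1, q)) = Add(Add(-44920, 246345), Mul(-1, Rational(204453, 191252))) = Add(201425, Rational(-204453, 191252)) = Rational(38522729647, 191252)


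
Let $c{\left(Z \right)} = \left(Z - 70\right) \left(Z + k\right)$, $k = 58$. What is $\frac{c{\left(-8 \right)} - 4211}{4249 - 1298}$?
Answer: $- \frac{8111}{2951} \approx -2.7486$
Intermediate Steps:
$c{\left(Z \right)} = \left(-70 + Z\right) \left(58 + Z\right)$ ($c{\left(Z \right)} = \left(Z - 70\right) \left(Z + 58\right) = \left(-70 + Z\right) \left(58 + Z\right)$)
$\frac{c{\left(-8 \right)} - 4211}{4249 - 1298} = \frac{\left(-4060 + \left(-8\right)^{2} - -96\right) - 4211}{4249 - 1298} = \frac{\left(-4060 + 64 + 96\right) - 4211}{2951} = \left(-3900 - 4211\right) \frac{1}{2951} = \left(-8111\right) \frac{1}{2951} = - \frac{8111}{2951}$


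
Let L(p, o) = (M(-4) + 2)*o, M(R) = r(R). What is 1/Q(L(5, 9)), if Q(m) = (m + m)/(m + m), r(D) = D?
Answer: 1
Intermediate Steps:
M(R) = R
L(p, o) = -2*o (L(p, o) = (-4 + 2)*o = -2*o)
Q(m) = 1 (Q(m) = (2*m)/((2*m)) = (2*m)*(1/(2*m)) = 1)
1/Q(L(5, 9)) = 1/1 = 1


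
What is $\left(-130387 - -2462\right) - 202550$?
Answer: $-330475$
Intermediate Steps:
$\left(-130387 - -2462\right) - 202550 = \left(-130387 + \left(-108156 + 110618\right)\right) - 202550 = \left(-130387 + 2462\right) - 202550 = -127925 - 202550 = -330475$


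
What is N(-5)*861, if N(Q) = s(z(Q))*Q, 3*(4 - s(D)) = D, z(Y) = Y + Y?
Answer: -31570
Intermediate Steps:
z(Y) = 2*Y
s(D) = 4 - D/3
N(Q) = Q*(4 - 2*Q/3) (N(Q) = (4 - 2*Q/3)*Q = Q*(4 - 2*Q/3))
N(-5)*861 = ((⅔)*(-5)*(6 - 1*(-5)))*861 = ((⅔)*(-5)*(6 + 5))*861 = ((⅔)*(-5)*11)*861 = -110/3*861 = -31570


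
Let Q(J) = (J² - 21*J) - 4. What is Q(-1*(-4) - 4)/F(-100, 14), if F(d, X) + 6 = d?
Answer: 2/53 ≈ 0.037736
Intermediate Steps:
F(d, X) = -6 + d
Q(J) = -4 + J² - 21*J
Q(-1*(-4) - 4)/F(-100, 14) = (-4 + (-1*(-4) - 4)² - 21*(-1*(-4) - 4))/(-6 - 100) = (-4 + (4 - 4)² - 21*(4 - 4))/(-106) = (-4 + 0² - 21*0)*(-1/106) = (-4 + 0 + 0)*(-1/106) = -4*(-1/106) = 2/53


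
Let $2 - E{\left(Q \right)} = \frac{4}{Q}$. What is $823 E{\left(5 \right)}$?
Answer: $\frac{4938}{5} \approx 987.6$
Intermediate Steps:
$E{\left(Q \right)} = 2 - \frac{4}{Q}$
$823 E{\left(5 \right)} = 823 \left(2 - \frac{4}{5}\right) = 823 \cdot \frac{6}{5} = \frac{4938}{5}$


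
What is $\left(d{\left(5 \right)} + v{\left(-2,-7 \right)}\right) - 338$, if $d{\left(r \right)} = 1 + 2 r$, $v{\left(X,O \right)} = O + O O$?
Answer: $-285$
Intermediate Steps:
$v{\left(X,O \right)} = O + O^{2}$
$\left(d{\left(5 \right)} + v{\left(-2,-7 \right)}\right) - 338 = \left(\left(1 + 2 \cdot 5\right) - 7 \left(1 - 7\right)\right) - 338 = \left(\left(1 + 10\right) - -42\right) - 338 = \left(11 + 42\right) - 338 = 53 - 338 = -285$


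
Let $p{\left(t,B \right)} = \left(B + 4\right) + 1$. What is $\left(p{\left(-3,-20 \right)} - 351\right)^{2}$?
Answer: $133956$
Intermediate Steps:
$p{\left(t,B \right)} = 5 + B$ ($p{\left(t,B \right)} = \left(4 + B\right) + 1 = 5 + B$)
$\left(p{\left(-3,-20 \right)} - 351\right)^{2} = \left(\left(5 - 20\right) - 351\right)^{2} = \left(-15 - 351\right)^{2} = \left(-366\right)^{2} = 133956$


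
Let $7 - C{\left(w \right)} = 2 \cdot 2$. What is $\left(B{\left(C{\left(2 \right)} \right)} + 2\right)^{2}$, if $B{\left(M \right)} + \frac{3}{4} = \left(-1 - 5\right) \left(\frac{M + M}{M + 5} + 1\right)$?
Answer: $\frac{1369}{16} \approx 85.563$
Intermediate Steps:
$C{\left(w \right)} = 3$ ($C{\left(w \right)} = 7 - 2 \cdot 2 = 7 - 4 = 3$)
$B{\left(M \right)} = - \frac{27}{4} - \frac{12 M}{5 + M}$ ($B{\left(M \right)} = - \frac{3}{4} + \left(-1 - 5\right) \left(\frac{M + M}{M + 5} + 1\right) = - \frac{3}{4} - 6 \left(\frac{2 M}{5 + M} + 1\right) = - \frac{3}{4} - 6 \left(1 + \frac{2 M}{5 + M}\right) = - \frac{3}{4} - \left(6 + \frac{12 M}{5 + M}\right) = - \frac{27}{4} - \frac{12 M}{5 + M}$)
$\left(B{\left(C{\left(2 \right)} \right)} + 2\right)^{2} = \left(\frac{15 \left(-9 - 15\right)}{4 \left(5 + 3\right)} + 2\right)^{2} = \left(\frac{15 \left(-9 - 15\right)}{4 \cdot 8} + 2\right)^{2} = \left(\frac{15}{4} \cdot \frac{1}{8} \left(-24\right) + 2\right)^{2} = \left(- \frac{45}{4} + 2\right)^{2} = \left(- \frac{37}{4}\right)^{2} = \frac{1369}{16}$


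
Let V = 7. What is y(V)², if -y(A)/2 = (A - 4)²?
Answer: 324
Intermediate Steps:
y(A) = -2*(-4 + A)² (y(A) = -2*(A - 4)² = -2*(-4 + A)²)
y(V)² = (-2*(-4 + 7)²)² = (-2*3²)² = (-2*9)² = (-18)² = 324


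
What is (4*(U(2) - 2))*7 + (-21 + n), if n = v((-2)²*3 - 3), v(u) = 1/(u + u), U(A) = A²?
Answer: 631/18 ≈ 35.056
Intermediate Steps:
v(u) = 1/(2*u)
n = 1/18 (n = 1/(2*((-2)²*3 - 3)) = 1/(2*(4*3 - 3)) = 1/(2*(12 - 3)) = (½)/9 = (½)*(⅑) = 1/18 ≈ 0.055556)
(4*(U(2) - 2))*7 + (-21 + n) = (4*(2² - 2))*7 + (-21 + 1/18) = (4*(4 - 2))*7 - 377/18 = (4*2)*7 - 377/18 = 8*7 - 377/18 = 56 - 377/18 = 631/18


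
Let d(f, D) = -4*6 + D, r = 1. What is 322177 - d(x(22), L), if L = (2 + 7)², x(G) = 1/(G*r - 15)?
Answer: 322120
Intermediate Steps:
x(G) = 1/(-15 + G) (x(G) = 1/(G*1 - 15) = 1/(G - 15) = 1/(-15 + G))
L = 81 (L = 9² = 81)
d(f, D) = -24 + D
322177 - d(x(22), L) = 322177 - (-24 + 81) = 322177 - 1*57 = 322177 - 57 = 322120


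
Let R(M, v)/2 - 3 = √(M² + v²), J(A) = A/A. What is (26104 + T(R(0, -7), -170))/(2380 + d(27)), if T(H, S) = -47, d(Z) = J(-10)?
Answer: 26057/2381 ≈ 10.944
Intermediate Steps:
J(A) = 1
d(Z) = 1
R(M, v) = 6 + 2*√(M² + v²)
(26104 + T(R(0, -7), -170))/(2380 + d(27)) = (26104 - 47)/(2380 + 1) = 26057/2381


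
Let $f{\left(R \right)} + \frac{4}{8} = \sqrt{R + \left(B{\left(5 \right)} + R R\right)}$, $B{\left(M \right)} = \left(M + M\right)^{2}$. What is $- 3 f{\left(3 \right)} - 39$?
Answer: $- \frac{75}{2} - 12 \sqrt{7} \approx -69.249$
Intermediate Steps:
$B{\left(M \right)} = 4 M^{2}$ ($B{\left(M \right)} = \left(2 M\right)^{2} = 4 M^{2}$)
$f{\left(R \right)} = - \frac{1}{2} + \sqrt{100 + R + R^{2}}$ ($f{\left(R \right)} = - \frac{1}{2} + \sqrt{R + \left(4 \cdot 5^{2} + R R\right)} = - \frac{1}{2} + \sqrt{R + \left(4 \cdot 25 + R^{2}\right)} = - \frac{1}{2} + \sqrt{R + \left(100 + R^{2}\right)} = - \frac{1}{2} + \sqrt{100 + R + R^{2}}$)
$- 3 f{\left(3 \right)} - 39 = - 3 \left(- \frac{1}{2} + \sqrt{100 + 3 + 3^{2}}\right) - 39 = - 3 \left(- \frac{1}{2} + \sqrt{100 + 3 + 9}\right) - 39 = - 3 \left(- \frac{1}{2} + \sqrt{112}\right) - 39 = - 3 \left(- \frac{1}{2} + 4 \sqrt{7}\right) - 39 = \left(\frac{3}{2} - 12 \sqrt{7}\right) - 39 = - \frac{75}{2} - 12 \sqrt{7}$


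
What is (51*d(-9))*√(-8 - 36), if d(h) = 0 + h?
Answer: -918*I*√11 ≈ -3044.7*I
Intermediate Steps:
d(h) = h
(51*d(-9))*√(-8 - 36) = (51*(-9))*√(-8 - 36) = -918*I*√11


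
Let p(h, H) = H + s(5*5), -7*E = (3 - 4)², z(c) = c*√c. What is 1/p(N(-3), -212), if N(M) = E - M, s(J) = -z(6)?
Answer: -53/11182 + 3*√6/22364 ≈ -0.0044112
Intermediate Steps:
z(c) = c^(3/2)
E = -⅐ (E = -(3 - 4)²/7 = -⅐*(-1)² = -⅐*1 = -⅐ ≈ -0.14286)
s(J) = -6*√6 (s(J) = -6^(3/2) = -6*√6)
N(M) = -⅐ - M
p(h, H) = H - 6*√6
1/p(N(-3), -212) = 1/(-212 - 6*√6)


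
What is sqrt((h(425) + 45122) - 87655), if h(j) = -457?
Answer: I*sqrt(42990) ≈ 207.34*I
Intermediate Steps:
sqrt((h(425) + 45122) - 87655) = sqrt((-457 + 45122) - 87655) = sqrt(44665 - 87655) = sqrt(-42990) = I*sqrt(42990)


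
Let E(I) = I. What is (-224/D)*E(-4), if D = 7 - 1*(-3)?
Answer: 448/5 ≈ 89.600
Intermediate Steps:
D = 10 (D = 7 + 3 = 10)
(-224/D)*E(-4) = -224/10*(-4) = -16*7/5*(-4) = -112/5*(-4) = 448/5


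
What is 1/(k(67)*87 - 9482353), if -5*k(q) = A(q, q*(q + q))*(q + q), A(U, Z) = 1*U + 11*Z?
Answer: -1/239902723 ≈ -4.1684e-9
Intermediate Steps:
A(U, Z) = U + 11*Z
k(q) = -2*q*(q + 22*q**2)/5 (k(q) = -(q + 11*(q*(q + q)))*(q + q)/5 = -(q + 11*(q*(2*q)))*2*q/5 = -(q + 11*(2*q**2))*2*q/5 = -(q + 22*q**2)*2*q/5 = -2*q*(q + 22*q**2)/5)
1/(k(67)*87 - 9482353) = 1/(-2/5*67**2*(1 + 22*67)*87 - 9482353) = 1/(-2/5*4489*(1 + 1474)*87 - 9482353) = 1/(-2/5*4489*1475*87 - 9482353) = 1/(-2648510*87 - 9482353) = 1/(-230420370 - 9482353) = 1/(-239902723) = -1/239902723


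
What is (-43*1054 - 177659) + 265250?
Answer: 42269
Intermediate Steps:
(-43*1054 - 177659) + 265250 = (-45322 - 177659) + 265250 = -222981 + 265250 = 42269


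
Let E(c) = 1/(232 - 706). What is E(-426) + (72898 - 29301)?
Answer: 20664977/474 ≈ 43597.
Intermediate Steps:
E(c) = -1/474 (E(c) = 1/(-474) = -1/474)
E(-426) + (72898 - 29301) = -1/474 + (72898 - 29301) = -1/474 + 43597 = 20664977/474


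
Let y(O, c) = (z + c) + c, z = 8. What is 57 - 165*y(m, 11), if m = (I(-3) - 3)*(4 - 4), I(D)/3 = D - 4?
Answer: -4893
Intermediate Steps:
I(D) = -12 + 3*D (I(D) = 3*(D - 4) = 3*(-4 + D) = -12 + 3*D)
m = 0 (m = ((-12 + 3*(-3)) - 3)*(4 - 4) = ((-12 - 9) - 3)*0 = (-21 - 3)*0 = -24*0 = 0)
y(O, c) = 8 + 2*c (y(O, c) = (8 + c) + c = 8 + 2*c)
57 - 165*y(m, 11) = 57 - 165*(8 + 2*11) = 57 - 165*(8 + 22) = 57 - 165*30 = 57 - 4950 = -4893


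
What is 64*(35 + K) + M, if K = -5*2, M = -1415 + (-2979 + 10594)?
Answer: 7800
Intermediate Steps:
M = 6200 (M = -1415 + 7615 = 6200)
K = -10
64*(35 + K) + M = 64*(35 - 10) + 6200 = 64*25 + 6200 = 1600 + 6200 = 7800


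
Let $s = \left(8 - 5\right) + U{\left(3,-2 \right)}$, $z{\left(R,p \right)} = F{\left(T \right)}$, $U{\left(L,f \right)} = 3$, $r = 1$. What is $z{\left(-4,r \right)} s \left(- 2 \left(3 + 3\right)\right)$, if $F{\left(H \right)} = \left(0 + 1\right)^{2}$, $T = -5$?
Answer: $-72$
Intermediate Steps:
$F{\left(H \right)} = 1$ ($F{\left(H \right)} = 1^{2} = 1$)
$z{\left(R,p \right)} = 1$
$s = 6$ ($s = \left(8 - 5\right) + 3 = 3 + 3 = 6$)
$z{\left(-4,r \right)} s \left(- 2 \left(3 + 3\right)\right) = 1 \cdot 6 \left(- 2 \left(3 + 3\right)\right) = 6 \left(\left(-2\right) 6\right) = 6 \left(-12\right) = -72$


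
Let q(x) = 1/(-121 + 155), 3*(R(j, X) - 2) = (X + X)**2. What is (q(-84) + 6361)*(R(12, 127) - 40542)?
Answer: -6175083800/51 ≈ -1.2108e+8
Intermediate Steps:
R(j, X) = 2 + 4*X**2/3 (R(j, X) = 2 + (X + X)**2/3 = 2 + (2*X)**2/3 = 2 + (4*X**2)/3 = 2 + 4*X**2/3)
q(x) = 1/34
(q(-84) + 6361)*(R(12, 127) - 40542) = (1/34 + 6361)*((2 + (4/3)*127**2) - 40542) = 216275*((2 + (4/3)*16129) - 40542)/34 = 216275*((2 + 64516/3) - 40542)/34 = 216275*(64522/3 - 40542)/34 = (216275/34)*(-57104/3) = -6175083800/51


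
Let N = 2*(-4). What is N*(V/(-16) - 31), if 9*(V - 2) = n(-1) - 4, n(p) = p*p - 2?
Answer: 4477/18 ≈ 248.72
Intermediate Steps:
n(p) = -2 + p**2 (n(p) = p**2 - 2 = -2 + p**2)
V = 13/9 (V = 2 + ((-2 + (-1)**2) - 4)/9 = 2 + ((-2 + 1) - 4)/9 = 2 + (-1 - 4)/9 = 2 + (1/9)*(-5) = 2 - 5/9 = 13/9 ≈ 1.4444)
N = -8
N*(V/(-16) - 31) = -8*((13/9)/(-16) - 31) = -8*((13/9)*(-1/16) - 31) = -8*(-13/144 - 31) = -8*(-4477/144) = 4477/18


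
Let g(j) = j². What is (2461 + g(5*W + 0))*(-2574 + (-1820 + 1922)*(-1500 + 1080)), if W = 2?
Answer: -116305254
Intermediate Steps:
(2461 + g(5*W + 0))*(-2574 + (-1820 + 1922)*(-1500 + 1080)) = (2461 + (5*2 + 0)²)*(-2574 + (-1820 + 1922)*(-1500 + 1080)) = (2461 + (10 + 0)²)*(-2574 + 102*(-420)) = (2461 + 10²)*(-2574 - 42840) = (2461 + 100)*(-45414) = 2561*(-45414) = -116305254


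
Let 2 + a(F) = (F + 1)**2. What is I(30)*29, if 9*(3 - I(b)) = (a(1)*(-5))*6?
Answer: 841/3 ≈ 280.33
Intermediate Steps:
a(F) = -2 + (1 + F)**2 (a(F) = -2 + (F + 1)**2 = -2 + (1 + F)**2)
I(b) = 29/3 (I(b) = 3 - (-2 + (1 + 1)**2)*(-5)*6/9 = 3 - (-2 + 2**2)*(-5)*6/9 = 3 - (-2 + 4)*(-5)*6/9 = 3 - 2*(-5)*6/9 = 3 - (-10)*6/9 = 3 - 1/9*(-60) = 3 + 20/3 = 29/3)
I(30)*29 = (29/3)*29 = 841/3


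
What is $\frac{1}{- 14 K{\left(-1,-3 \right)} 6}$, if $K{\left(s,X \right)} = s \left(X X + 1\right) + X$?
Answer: $\frac{1}{1092} \approx 0.00091575$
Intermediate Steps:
$K{\left(s,X \right)} = X + s \left(1 + X^{2}\right)$ ($K{\left(s,X \right)} = s \left(X^{2} + 1\right) + X = s \left(1 + X^{2}\right) + X = X + s \left(1 + X^{2}\right)$)
$\frac{1}{- 14 K{\left(-1,-3 \right)} 6} = \frac{1}{- 14 \left(-3 - 1 - \left(-3\right)^{2}\right) 6} = \frac{1}{- 14 \left(-3 - 1 - 9\right) 6} = \frac{1}{\left(-14\right) \left(-13\right) 6} = \frac{1}{182 \cdot 6} = \frac{1}{1092}$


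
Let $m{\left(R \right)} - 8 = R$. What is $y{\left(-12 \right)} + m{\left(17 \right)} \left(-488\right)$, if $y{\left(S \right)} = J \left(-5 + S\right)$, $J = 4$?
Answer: $-12268$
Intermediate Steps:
$m{\left(R \right)} = 8 + R$
$y{\left(S \right)} = -20 + 4 S$ ($y{\left(S \right)} = 4 \left(-5 + S\right) = -20 + 4 S$)
$y{\left(-12 \right)} + m{\left(17 \right)} \left(-488\right) = \left(-20 + 4 \left(-12\right)\right) + \left(8 + 17\right) \left(-488\right) = \left(-20 - 48\right) + 25 \left(-488\right) = -68 - 12200 = -12268$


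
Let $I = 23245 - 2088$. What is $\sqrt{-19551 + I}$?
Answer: $\sqrt{1606} \approx 40.075$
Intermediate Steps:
$I = 21157$
$\sqrt{-19551 + I} = \sqrt{-19551 + 21157} = \sqrt{1606}$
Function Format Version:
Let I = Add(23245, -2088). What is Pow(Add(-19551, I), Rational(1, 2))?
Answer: Pow(1606, Rational(1, 2)) ≈ 40.075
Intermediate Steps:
I = 21157
Pow(Add(-19551, I), Rational(1, 2)) = Pow(Add(-19551, 21157), Rational(1, 2)) = Pow(1606, Rational(1, 2))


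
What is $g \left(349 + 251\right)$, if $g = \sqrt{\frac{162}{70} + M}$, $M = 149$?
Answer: $\frac{480 \sqrt{11585}}{7} \approx 7380.6$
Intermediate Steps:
$g = \frac{4 \sqrt{11585}}{35}$ ($g = \sqrt{\frac{162}{70} + 149} = \sqrt{162 \cdot \frac{1}{70} + 149} = \sqrt{\frac{81}{35} + 149} = \sqrt{\frac{5296}{35}} = \frac{4 \sqrt{11585}}{35} \approx 12.301$)
$g \left(349 + 251\right) = \frac{4 \sqrt{11585}}{35} \left(349 + 251\right) = \frac{4 \sqrt{11585}}{35} \cdot 600 = \frac{480 \sqrt{11585}}{7}$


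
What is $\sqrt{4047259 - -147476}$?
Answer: $\sqrt{4194735} \approx 2048.1$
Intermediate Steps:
$\sqrt{4047259 - -147476} = \sqrt{4047259 + 147476} = \sqrt{4194735}$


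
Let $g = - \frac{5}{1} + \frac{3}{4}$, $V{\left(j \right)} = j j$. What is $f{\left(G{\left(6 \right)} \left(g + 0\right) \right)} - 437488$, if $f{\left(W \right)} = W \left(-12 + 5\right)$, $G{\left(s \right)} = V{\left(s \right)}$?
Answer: $-436417$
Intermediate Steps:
$V{\left(j \right)} = j^{2}$
$g = - \frac{17}{4}$ ($g = \left(-5\right) 1 + 3 \cdot \frac{1}{4} = -5 + \frac{3}{4} = - \frac{17}{4} \approx -4.25$)
$G{\left(s \right)} = s^{2}$
$f{\left(W \right)} = - 7 W$ ($f{\left(W \right)} = W \left(-7\right) = - 7 W$)
$f{\left(G{\left(6 \right)} \left(g + 0\right) \right)} - 437488 = - 7 \cdot 6^{2} \left(- \frac{17}{4} + 0\right) - 437488 = - 7 \cdot 36 \left(- \frac{17}{4}\right) - 437488 = \left(-7\right) \left(-153\right) - 437488 = 1071 - 437488 = -436417$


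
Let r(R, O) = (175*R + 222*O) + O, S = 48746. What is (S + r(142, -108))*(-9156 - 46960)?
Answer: -2778415392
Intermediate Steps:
r(R, O) = 175*R + 223*O
(S + r(142, -108))*(-9156 - 46960) = (48746 + (175*142 + 223*(-108)))*(-9156 - 46960) = (48746 + (24850 - 24084))*(-56116) = (48746 + 766)*(-56116) = 49512*(-56116) = -2778415392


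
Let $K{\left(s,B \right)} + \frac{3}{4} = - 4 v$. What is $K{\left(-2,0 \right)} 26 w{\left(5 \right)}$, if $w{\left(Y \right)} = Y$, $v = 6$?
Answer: $- \frac{6435}{2} \approx -3217.5$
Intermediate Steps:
$K{\left(s,B \right)} = - \frac{99}{4}$ ($K{\left(s,B \right)} = - \frac{3}{4} - 24 = - \frac{99}{4}$)
$K{\left(-2,0 \right)} 26 w{\left(5 \right)} = \left(- \frac{99}{4}\right) 26 \cdot 5 = \left(- \frac{1287}{2}\right) 5 = - \frac{6435}{2}$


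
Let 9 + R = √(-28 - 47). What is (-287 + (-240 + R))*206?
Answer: -110416 + 1030*I*√3 ≈ -1.1042e+5 + 1784.0*I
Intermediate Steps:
R = -9 + 5*I*√3 (R = -9 + √(-28 - 47) = -9 + √(-75) = -9 + 5*I*√3 ≈ -9.0 + 8.6602*I)
(-287 + (-240 + R))*206 = (-287 + (-240 + (-9 + 5*I*√3)))*206 = (-287 + (-249 + 5*I*√3))*206 = (-536 + 5*I*√3)*206 = -110416 + 1030*I*√3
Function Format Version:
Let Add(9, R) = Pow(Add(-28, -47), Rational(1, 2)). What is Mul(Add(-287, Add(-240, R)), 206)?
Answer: Add(-110416, Mul(1030, I, Pow(3, Rational(1, 2)))) ≈ Add(-1.1042e+5, Mul(1784.0, I))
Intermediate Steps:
R = Add(-9, Mul(5, I, Pow(3, Rational(1, 2)))) (R = Add(-9, Pow(Add(-28, -47), Rational(1, 2))) = Add(-9, Pow(-75, Rational(1, 2))) = Add(-9, Mul(5, I, Pow(3, Rational(1, 2)))) ≈ Add(-9.0000, Mul(8.6602, I)))
Mul(Add(-287, Add(-240, R)), 206) = Mul(Add(-287, Add(-240, Add(-9, Mul(5, I, Pow(3, Rational(1, 2)))))), 206) = Mul(Add(-287, Add(-249, Mul(5, I, Pow(3, Rational(1, 2))))), 206) = Mul(Add(-536, Mul(5, I, Pow(3, Rational(1, 2)))), 206) = Add(-110416, Mul(1030, I, Pow(3, Rational(1, 2))))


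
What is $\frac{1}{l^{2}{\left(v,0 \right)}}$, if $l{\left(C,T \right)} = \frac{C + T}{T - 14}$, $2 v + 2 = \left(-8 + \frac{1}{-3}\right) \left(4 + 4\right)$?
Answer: $\frac{1764}{10609} \approx 0.16627$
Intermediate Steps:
$v = - \frac{103}{3}$ ($v = -1 + \frac{\left(-8 + \frac{1}{-3}\right) \left(4 + 4\right)}{2} = -1 + \frac{\left(-8 - \frac{1}{3}\right) 8}{2} = -1 + \frac{\left(- \frac{25}{3}\right) 8}{2} = -1 + \frac{1}{2} \left(- \frac{200}{3}\right) = -1 - \frac{100}{3} = - \frac{103}{3} \approx -34.333$)
$l{\left(C,T \right)} = \frac{C + T}{-14 + T}$
$\frac{1}{l^{2}{\left(v,0 \right)}} = \frac{1}{\left(\frac{- \frac{103}{3} + 0}{-14 + 0}\right)^{2}} = \frac{1}{\left(\frac{1}{-14} \left(- \frac{103}{3}\right)\right)^{2}} = \frac{1}{\left(\left(- \frac{1}{14}\right) \left(- \frac{103}{3}\right)\right)^{2}} = \frac{1}{\left(\frac{103}{42}\right)^{2}} = \frac{1}{\frac{10609}{1764}} = \frac{1764}{10609}$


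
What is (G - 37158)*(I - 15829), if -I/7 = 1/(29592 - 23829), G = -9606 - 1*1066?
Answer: 4363173801220/5763 ≈ 7.5710e+8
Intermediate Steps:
G = -10672 (G = -9606 - 1066 = -10672)
I = -7/5763 (I = -7/(29592 - 23829) = -7/5763 ≈ -0.0012146)
(G - 37158)*(I - 15829) = (-10672 - 37158)*(-7/5763 - 15829) = -47830*(-91222534/5763) = 4363173801220/5763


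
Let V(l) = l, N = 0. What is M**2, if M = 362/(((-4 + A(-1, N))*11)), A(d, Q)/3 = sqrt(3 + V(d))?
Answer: 1113874/121 + 786264*sqrt(2)/121 ≈ 18395.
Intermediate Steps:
A(d, Q) = 3*sqrt(3 + d)
M = 362/(-44 + 33*sqrt(2)) (M = 362/(((-4 + 3*sqrt(3 - 1))*11)) = 362/(((-4 + 3*sqrt(2))*11)) = 362/(-44 + 33*sqrt(2)) ≈ 135.63)
M**2 = (724/11 + 543*sqrt(2)/11)**2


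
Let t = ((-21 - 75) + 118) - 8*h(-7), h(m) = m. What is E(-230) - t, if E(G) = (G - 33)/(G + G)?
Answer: -35617/460 ≈ -77.428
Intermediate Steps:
E(G) = (-33 + G)/(2*G) (E(G) = (-33 + G)/((2*G)) = (-33 + G)*(1/(2*G)) = (-33 + G)/(2*G))
t = 78 (t = ((-21 - 75) + 118) - 8*(-7) = (-96 + 118) + 56 = 22 + 56 = 78)
E(-230) - t = (½)*(-33 - 230)/(-230) - 1*78 = (½)*(-1/230)*(-263) - 78 = 263/460 - 78 = -35617/460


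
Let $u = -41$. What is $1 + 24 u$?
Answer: $-983$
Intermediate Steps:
$1 + 24 u = 1 + 24 \left(-41\right) = 1 - 984 = -983$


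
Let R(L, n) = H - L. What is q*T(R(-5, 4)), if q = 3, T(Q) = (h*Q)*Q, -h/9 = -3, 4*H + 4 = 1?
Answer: 23409/16 ≈ 1463.1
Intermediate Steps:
H = -3/4 (H = -1 + (1/4)*1 = -1 + 1/4 = -3/4 ≈ -0.75000)
h = 27 (h = -9*(-3) = 27)
R(L, n) = -3/4 - L
T(Q) = 27*Q**2 (T(Q) = (27*Q)*Q = 27*Q**2)
q*T(R(-5, 4)) = 3*(27*(-3/4 - 1*(-5))**2) = 3*(27*(-3/4 + 5)**2) = 3*(27*(17/4)**2) = 3*(27*(289/16)) = 3*(7803/16) = 23409/16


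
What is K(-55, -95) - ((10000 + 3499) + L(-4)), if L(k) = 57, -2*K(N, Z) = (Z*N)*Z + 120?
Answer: 469143/2 ≈ 2.3457e+5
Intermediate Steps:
K(N, Z) = -60 - N*Z²/2 (K(N, Z) = -((Z*N)*Z + 120)/2 = -((N*Z)*Z + 120)/2 = -(N*Z² + 120)/2 = -(120 + N*Z²)/2 = -60 - N*Z²/2)
K(-55, -95) - ((10000 + 3499) + L(-4)) = (-60 - ½*(-55)*(-95)²) - ((10000 + 3499) + 57) = (-60 - ½*(-55)*9025) - (13499 + 57) = (-60 + 496375/2) - 1*13556 = 496255/2 - 13556 = 469143/2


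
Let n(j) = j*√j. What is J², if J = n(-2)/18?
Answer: -2/81 ≈ -0.024691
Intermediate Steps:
n(j) = j^(3/2)
J = -I*√2/9 (J = (-2)^(3/2)/18 = -2*I*√2*(1/18) = -I*√2/9 ≈ -0.15713*I)
J² = (-I*√2/9)² = -2/81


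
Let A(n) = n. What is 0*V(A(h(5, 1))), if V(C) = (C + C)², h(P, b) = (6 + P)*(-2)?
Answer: 0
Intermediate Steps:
h(P, b) = -12 - 2*P
V(C) = 4*C² (V(C) = (2*C)² = 4*C²)
0*V(A(h(5, 1))) = 0*(4*(-12 - 2*5)²) = 0*(4*(-12 - 10)²) = 0*(4*(-22)²) = 0*(4*484) = 0*1936 = 0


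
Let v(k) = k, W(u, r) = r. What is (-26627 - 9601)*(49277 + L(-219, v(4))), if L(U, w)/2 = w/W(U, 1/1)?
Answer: -1785496980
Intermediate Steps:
L(U, w) = 2*w (L(U, w) = 2*(w/((1/1))) = 2*(w/((1*1))) = 2*(w/1) = 2*(w*1) = 2*w)
(-26627 - 9601)*(49277 + L(-219, v(4))) = (-26627 - 9601)*(49277 + 2*4) = -36228*(49277 + 8) = -36228*49285 = -1785496980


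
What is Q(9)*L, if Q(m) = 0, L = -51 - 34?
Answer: 0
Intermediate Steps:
L = -85
Q(9)*L = 0*(-85) = 0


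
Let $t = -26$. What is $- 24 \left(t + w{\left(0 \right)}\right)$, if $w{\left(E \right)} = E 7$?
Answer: $624$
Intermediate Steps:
$w{\left(E \right)} = 7 E$
$- 24 \left(t + w{\left(0 \right)}\right) = - 24 \left(-26 + 7 \cdot 0\right) = - 24 \left(-26 + 0\right) = \left(-24\right) \left(-26\right) = 624$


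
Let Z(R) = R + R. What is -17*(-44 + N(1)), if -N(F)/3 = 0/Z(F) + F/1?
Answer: 799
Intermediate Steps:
Z(R) = 2*R
N(F) = -3*F (N(F) = -3*(0/((2*F)) + F/1) = -3*(0*(1/(2*F)) + F*1) = -3*(0 + F) = -3*F)
-17*(-44 + N(1)) = -17*(-44 - 3*1) = -17*(-44 - 3) = -17*(-47) = 799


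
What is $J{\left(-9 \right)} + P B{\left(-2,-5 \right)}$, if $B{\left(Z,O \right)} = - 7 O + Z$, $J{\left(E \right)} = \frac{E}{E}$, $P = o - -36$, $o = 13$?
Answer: $1618$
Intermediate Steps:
$P = 49$ ($P = 13 - -36 = 13 + 36 = 49$)
$J{\left(E \right)} = 1$
$B{\left(Z,O \right)} = Z - 7 O$
$J{\left(-9 \right)} + P B{\left(-2,-5 \right)} = 1 + 49 \left(-2 - -35\right) = 1 + 49 \left(-2 + 35\right) = 1 + 49 \cdot 33 = 1 + 1617 = 1618$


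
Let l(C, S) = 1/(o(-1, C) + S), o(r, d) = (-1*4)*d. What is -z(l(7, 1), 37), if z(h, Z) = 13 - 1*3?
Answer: -10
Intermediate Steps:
o(r, d) = -4*d
l(C, S) = 1/(S - 4*C) (l(C, S) = 1/(-4*C + S) = 1/(S - 4*C))
z(h, Z) = 10 (z(h, Z) = 13 - 3 = 10)
-z(l(7, 1), 37) = -1*10 = -10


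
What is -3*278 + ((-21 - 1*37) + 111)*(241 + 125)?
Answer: 18564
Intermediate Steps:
-3*278 + ((-21 - 1*37) + 111)*(241 + 125) = -834 + ((-21 - 37) + 111)*366 = -834 + (-58 + 111)*366 = -834 + 53*366 = -834 + 19398 = 18564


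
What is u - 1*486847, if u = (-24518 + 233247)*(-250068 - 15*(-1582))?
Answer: -47243791249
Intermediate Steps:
u = -47243304402 (u = 208729*(-250068 + 23730) = 208729*(-226338) = -47243304402)
u - 1*486847 = -47243304402 - 1*486847 = -47243304402 - 486847 = -47243791249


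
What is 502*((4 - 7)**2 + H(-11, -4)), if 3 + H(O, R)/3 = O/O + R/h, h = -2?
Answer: 4518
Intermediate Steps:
H(O, R) = -6 - 3*R/2 (H(O, R) = -9 + 3*(O/O + R/(-2)) = -9 + 3*(1 + R*(-1/2)) = -9 + 3*(1 - R/2) = -9 + (3 - 3*R/2) = -6 - 3*R/2)
502*((4 - 7)**2 + H(-11, -4)) = 502*((4 - 7)**2 + (-6 - 3/2*(-4))) = 502*((-3)**2 + (-6 + 6)) = 502*(9 + 0) = 502*9 = 4518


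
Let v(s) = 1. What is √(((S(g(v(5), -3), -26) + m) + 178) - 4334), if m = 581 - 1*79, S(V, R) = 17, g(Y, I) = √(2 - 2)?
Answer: I*√3637 ≈ 60.308*I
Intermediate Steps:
g(Y, I) = 0 (g(Y, I) = √0 = 0)
m = 502 (m = 581 - 79 = 502)
√(((S(g(v(5), -3), -26) + m) + 178) - 4334) = √(((17 + 502) + 178) - 4334) = √((519 + 178) - 4334) = √(697 - 4334) = √(-3637) = I*√3637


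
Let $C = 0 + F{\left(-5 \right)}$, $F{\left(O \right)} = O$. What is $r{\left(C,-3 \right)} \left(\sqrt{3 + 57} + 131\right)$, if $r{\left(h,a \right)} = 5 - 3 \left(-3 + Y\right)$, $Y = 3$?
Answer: $655 + 10 \sqrt{15} \approx 693.73$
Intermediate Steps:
$C = -5$ ($C = 0 - 5 = -5$)
$r{\left(h,a \right)} = 5$ ($r{\left(h,a \right)} = 5 - 3 \left(-3 + 3\right) = 5 - 0 = 5 + 0 = 5$)
$r{\left(C,-3 \right)} \left(\sqrt{3 + 57} + 131\right) = 5 \left(\sqrt{3 + 57} + 131\right) = 5 \left(\sqrt{60} + 131\right) = 5 \left(2 \sqrt{15} + 131\right) = 5 \left(131 + 2 \sqrt{15}\right) = 655 + 10 \sqrt{15}$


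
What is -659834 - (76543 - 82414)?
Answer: -653963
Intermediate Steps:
-659834 - (76543 - 82414) = -659834 - 1*(-5871) = -659834 + 5871 = -653963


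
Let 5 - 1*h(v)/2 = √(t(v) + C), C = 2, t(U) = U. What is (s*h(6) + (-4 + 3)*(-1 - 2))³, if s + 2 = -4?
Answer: -382185 + 261576*√2 ≈ -12261.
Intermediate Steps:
s = -6 (s = -2 - 4 = -6)
h(v) = 10 - 2*√(2 + v) (h(v) = 10 - 2*√(v + 2) = 10 - 2*√(2 + v))
(s*h(6) + (-4 + 3)*(-1 - 2))³ = (-6*(10 - 2*√(2 + 6)) + (-4 + 3)*(-1 - 2))³ = (-6*(10 - 4*√2) - 1*(-3))³ = (-6*(10 - 4*√2) + 3)³ = ((-60 + 24*√2) + 3)³ = (-57 + 24*√2)³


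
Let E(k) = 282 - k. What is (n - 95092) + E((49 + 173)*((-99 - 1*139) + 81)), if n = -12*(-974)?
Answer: -48268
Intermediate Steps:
n = 11688
(n - 95092) + E((49 + 173)*((-99 - 1*139) + 81)) = (11688 - 95092) + (282 - (49 + 173)*((-99 - 1*139) + 81)) = -83404 + (282 - 222*((-99 - 139) + 81)) = -83404 + (282 - 222*(-238 + 81)) = -83404 + (282 - 222*(-157)) = -83404 + (282 - 1*(-34854)) = -83404 + (282 + 34854) = -83404 + 35136 = -48268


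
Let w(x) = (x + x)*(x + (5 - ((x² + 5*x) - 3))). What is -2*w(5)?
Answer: 740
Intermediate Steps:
w(x) = 2*x*(8 - x² - 4*x) (w(x) = (2*x)*(x + (5 - (-3 + x² + 5*x))) = (2*x)*(x + (5 + (3 - x² - 5*x))) = (2*x)*(x + (8 - x² - 5*x)) = (2*x)*(8 - x² - 4*x) = 2*x*(8 - x² - 4*x))
-2*w(5) = -4*5*(8 - 1*5² - 4*5) = -4*5*(8 - 1*25 - 20) = -4*5*(8 - 25 - 20) = -4*5*(-37) = -2*(-370) = 740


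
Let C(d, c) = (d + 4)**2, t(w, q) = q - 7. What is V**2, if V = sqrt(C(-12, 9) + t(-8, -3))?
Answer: 54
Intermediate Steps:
t(w, q) = -7 + q
C(d, c) = (4 + d)**2
V = 3*sqrt(6) (V = sqrt((4 - 12)**2 + (-7 - 3)) = sqrt((-8)**2 - 10) = sqrt(64 - 10) = sqrt(54) = 3*sqrt(6) ≈ 7.3485)
V**2 = (3*sqrt(6))**2 = 54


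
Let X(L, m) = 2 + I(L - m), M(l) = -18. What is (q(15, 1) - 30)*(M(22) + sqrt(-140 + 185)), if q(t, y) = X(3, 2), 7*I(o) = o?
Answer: 3510/7 - 585*sqrt(5)/7 ≈ 314.56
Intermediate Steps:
I(o) = o/7
X(L, m) = 2 - m/7 + L/7 (X(L, m) = 2 + (L - m)/7 = 2 + (-m/7 + L/7) = 2 - m/7 + L/7)
q(t, y) = 15/7 (q(t, y) = 2 - 1/7*2 + (1/7)*3 = 2 - 2/7 + 3/7 = 15/7)
(q(15, 1) - 30)*(M(22) + sqrt(-140 + 185)) = (15/7 - 30)*(-18 + sqrt(-140 + 185)) = -195*(-18 + sqrt(45))/7 = -195*(-18 + 3*sqrt(5))/7 = 3510/7 - 585*sqrt(5)/7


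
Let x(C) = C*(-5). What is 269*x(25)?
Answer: -33625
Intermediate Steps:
x(C) = -5*C
269*x(25) = 269*(-5*25) = 269*(-125) = -33625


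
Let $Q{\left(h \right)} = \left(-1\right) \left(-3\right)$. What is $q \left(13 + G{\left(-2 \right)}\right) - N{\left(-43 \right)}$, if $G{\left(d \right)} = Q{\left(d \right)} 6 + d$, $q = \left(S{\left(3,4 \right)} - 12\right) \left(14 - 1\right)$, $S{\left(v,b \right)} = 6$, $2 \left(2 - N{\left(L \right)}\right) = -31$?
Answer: $- \frac{4559}{2} \approx -2279.5$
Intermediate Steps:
$N{\left(L \right)} = \frac{35}{2}$ ($N{\left(L \right)} = 2 - - \frac{31}{2} = 2 + \frac{31}{2} = \frac{35}{2}$)
$Q{\left(h \right)} = 3$
$q = -78$ ($q = \left(6 - 12\right) \left(14 - 1\right) = \left(-6\right) 13 = -78$)
$G{\left(d \right)} = 18 + d$ ($G{\left(d \right)} = 3 \cdot 6 + d = 18 + d$)
$q \left(13 + G{\left(-2 \right)}\right) - N{\left(-43 \right)} = - 78 \left(13 + \left(18 - 2\right)\right) - \frac{35}{2} = - 78 \left(13 + 16\right) - \frac{35}{2} = \left(-78\right) 29 - \frac{35}{2} = -2262 - \frac{35}{2} = - \frac{4559}{2}$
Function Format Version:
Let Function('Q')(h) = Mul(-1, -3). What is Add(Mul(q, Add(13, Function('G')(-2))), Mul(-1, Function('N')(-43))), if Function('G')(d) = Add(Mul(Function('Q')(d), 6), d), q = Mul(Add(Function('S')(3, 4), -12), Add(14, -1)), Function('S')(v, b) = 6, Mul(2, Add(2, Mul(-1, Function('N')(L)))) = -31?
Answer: Rational(-4559, 2) ≈ -2279.5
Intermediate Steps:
Function('N')(L) = Rational(35, 2) (Function('N')(L) = Add(2, Mul(Rational(-1, 2), -31)) = Add(2, Rational(31, 2)) = Rational(35, 2))
Function('Q')(h) = 3
q = -78 (q = Mul(Add(6, -12), Add(14, -1)) = Mul(-6, 13) = -78)
Function('G')(d) = Add(18, d) (Function('G')(d) = Add(Mul(3, 6), d) = Add(18, d))
Add(Mul(q, Add(13, Function('G')(-2))), Mul(-1, Function('N')(-43))) = Add(Mul(-78, Add(13, Add(18, -2))), Mul(-1, Rational(35, 2))) = Add(Mul(-78, Add(13, 16)), Rational(-35, 2)) = Add(Mul(-78, 29), Rational(-35, 2)) = Add(-2262, Rational(-35, 2)) = Rational(-4559, 2)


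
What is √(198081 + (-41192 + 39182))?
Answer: √196071 ≈ 442.80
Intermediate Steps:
√(198081 + (-41192 + 39182)) = √(198081 - 2010) = √196071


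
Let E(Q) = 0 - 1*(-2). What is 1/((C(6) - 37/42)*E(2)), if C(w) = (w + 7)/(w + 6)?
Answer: 42/17 ≈ 2.4706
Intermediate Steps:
C(w) = (7 + w)/(6 + w)
E(Q) = 2 (E(Q) = 0 + 2 = 2)
1/((C(6) - 37/42)*E(2)) = 1/(((7 + 6)/(6 + 6) - 37/42)*2) = 1/((13/12 - 37*1/42)*2) = 1/(((1/12)*13 - 37/42)*2) = 1/((13/12 - 37/42)*2) = 1/((17/84)*2) = 1/(17/42) = 42/17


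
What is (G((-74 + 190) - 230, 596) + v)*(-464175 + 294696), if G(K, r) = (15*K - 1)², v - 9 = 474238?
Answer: -576528238872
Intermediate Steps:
v = 474247 (v = 9 + 474238 = 474247)
G(K, r) = (-1 + 15*K)²
(G((-74 + 190) - 230, 596) + v)*(-464175 + 294696) = ((-1 + 15*((-74 + 190) - 230))² + 474247)*(-464175 + 294696) = ((-1 + 15*(116 - 230))² + 474247)*(-169479) = ((-1 + 15*(-114))² + 474247)*(-169479) = ((-1 - 1710)² + 474247)*(-169479) = ((-1711)² + 474247)*(-169479) = (2927521 + 474247)*(-169479) = 3401768*(-169479) = -576528238872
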